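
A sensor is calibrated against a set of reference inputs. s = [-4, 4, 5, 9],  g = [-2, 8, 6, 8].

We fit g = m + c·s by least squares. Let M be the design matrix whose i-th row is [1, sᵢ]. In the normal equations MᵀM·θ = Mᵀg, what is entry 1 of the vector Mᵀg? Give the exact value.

20

Entry 1 ↔ basis 1, so (Mᵀg)_{1} = Σᵢ gᵢ = (1)·(-2) + (1)·(8) + (1)·(6) + (1)·(8) = 20.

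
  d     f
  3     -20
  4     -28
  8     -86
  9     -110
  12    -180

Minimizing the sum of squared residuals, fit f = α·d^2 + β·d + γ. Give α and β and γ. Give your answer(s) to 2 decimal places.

α = -1.06, β = -2.07, γ = -3.59

Compute the Gram sums: Σd^2·d^2 = 31730, Σd^2·d = 3060, Σd^2 = 314, Σd·d = 314, Σd = 36, Σ1 = 5.
Right-hand side: Σd^2·f = -40962, Σd·f = -4010, Σf = -424.
AᵀA·[α, β, γ]ᵀ = Aᵀf becomes [[31730, 3060, 314]; [3060, 314, 36]; [314, 36, 5]]·[α, β, γ]ᵀ = [-40962, -4010, -424]ᵀ.
Inverting the 3×3 Gram matrix, [α, β, γ]ᵀ = [-25691/24339, -16819/8113, -12466/3477]ᵀ.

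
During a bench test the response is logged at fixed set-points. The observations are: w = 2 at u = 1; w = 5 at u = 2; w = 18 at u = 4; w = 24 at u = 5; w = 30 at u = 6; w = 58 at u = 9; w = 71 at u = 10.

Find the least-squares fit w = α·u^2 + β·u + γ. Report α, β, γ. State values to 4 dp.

The normal system AᵀA·[α, β, γ]ᵀ = Aᵀw is [[18755, 2143, 263]; [2143, 263, 37]; [263, 37, 7]]·[α, β, γ]ᵀ = [13788, 1616, 208]ᵀ.
Row-reducing yields α = 3464/7887, β = 21746/7887, γ = -3578/2629.

α = 0.4392, β = 2.7572, γ = -1.3610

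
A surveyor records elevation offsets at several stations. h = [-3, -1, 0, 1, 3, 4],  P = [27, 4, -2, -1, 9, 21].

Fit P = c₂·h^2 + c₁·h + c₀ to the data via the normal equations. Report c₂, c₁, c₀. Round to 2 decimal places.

Compute the Gram sums: Σh^2·h^2 = 420, Σh^2·h = 64, Σh^2 = 36, Σh·h = 36, Σh = 4, Σ1 = 6.
Right-hand side: Σh^2·P = 663, Σh·P = 25, ΣP = 58.
Solving the 3×3 system (Gaussian elimination) gives c₂ = 1657/780, c₁ = -3847/1300, c₀ = -83/75.

c₂ = 2.12, c₁ = -2.96, c₀ = -1.11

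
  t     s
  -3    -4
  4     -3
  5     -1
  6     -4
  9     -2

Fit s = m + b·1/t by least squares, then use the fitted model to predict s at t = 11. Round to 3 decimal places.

With design matrix A, AᵀA = [[5, 71/180]; [71/180, 8221/32400]] and Aᵀs = [-14, -91/180]ᵀ.
Determinant 5·(8221/32400) − (71/180)² = 2254/2025.
m = ((-14)·(8221/32400) − (71/180)·(-91/180))/(2254/2025) = -2217/736; b = (5·(-91/180) − (71/180)·(-14))/(2254/2025) = 495/184.
At t = 11: ŝ = (-2217/736)·(1) + (495/184)·(1/11) = -2037/736.

ŝ = -2.768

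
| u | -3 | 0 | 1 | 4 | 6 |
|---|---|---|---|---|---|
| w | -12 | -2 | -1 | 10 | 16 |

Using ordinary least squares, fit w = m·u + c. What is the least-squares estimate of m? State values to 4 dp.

Compute the Gram sums: Σu·u = 62, Σu = 8, Σ1 = 5.
And Σu·w = 171, Σw = 11.
Normal equations: [[62, 8]; [8, 5]]·[m, c]ᵀ = [171, 11]ᵀ.
Determinant 62·5 − 8² = 246.
m = (171·5 − 8·11)/246 = 767/246; c = (62·11 − 8·171)/246 = -343/123.

m = 3.1179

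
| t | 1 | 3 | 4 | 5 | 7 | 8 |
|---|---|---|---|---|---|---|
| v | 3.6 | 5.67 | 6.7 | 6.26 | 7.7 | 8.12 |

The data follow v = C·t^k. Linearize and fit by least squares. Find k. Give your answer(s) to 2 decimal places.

Linearized form: ln v = k·ln t + ln C. From the 6 transformed points,
Over the data: Σln t = 8.1197, Σ(ln t)² = 13.8297, Σln v = 10.8880, Σln t·ln v = 15.8222.
Normal system: [[13.8297, 8.1197]; [8.1197, 6]]·[k, ln C]ᵀ = [15.8222, 10.8880]ᵀ.
Slope k = (n·Σln t·ln v − Σln t·Σln v)/(n·Σ(ln t)² − (Σln t)²) = (6·15.8222 − 8.1197·10.8880)/17.0487 = 0.38282; ln C = (Σln v − k·Σln t)/n = 1.29660.

k = 0.38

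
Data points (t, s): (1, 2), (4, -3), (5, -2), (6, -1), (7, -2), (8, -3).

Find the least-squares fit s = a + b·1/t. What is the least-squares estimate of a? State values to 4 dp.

a = -3.0581

Setting ∂/∂a … = 0 gives: 6·a + (1583/840)·b = -9;  (1583/840)·a + (822949/705600)·b = 19/840.
Eliminating b: (822949/705600)·(row 1) − (1583/840)·(row 2) gives (486361/141120)·a = (822949/705600)·(-9) − (1583/840)·(19/840) = -531187/50400, so a = -7436618/2431805.
Then b = ((19/840) − (1583/840)·(-7436618/2431805))/(822949/705600) = 2412648/486361.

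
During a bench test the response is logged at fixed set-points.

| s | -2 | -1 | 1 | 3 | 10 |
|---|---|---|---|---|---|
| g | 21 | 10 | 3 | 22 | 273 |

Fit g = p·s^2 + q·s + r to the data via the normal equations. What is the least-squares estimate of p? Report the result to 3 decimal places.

p = 2.984

Sums needed: Σs^2·s^2 = 10099, Σs^2·s = 1019, Σs^2 = 115, Σs·s = 115, Σs = 11, Σ1 = 5.
And Σs^2·g = 27595, Σs·g = 2747, Σg = 329.
Solving the 3×3 system (Gaussian elimination) gives p = 27997/9382, q = -27137/9382, r = 16553/4691.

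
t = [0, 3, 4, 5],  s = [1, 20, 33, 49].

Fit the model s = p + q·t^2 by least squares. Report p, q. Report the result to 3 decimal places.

p = 1.807, q = 1.915

Compute the Gram sums: Σ1 = 4, Σt^2 = 50, Σt^2·t^2 = 962.
Moment sums: Σs = 103, Σt^2·s = 1933.
Determinant 4·962 − 50² = 1348.
p = (103·962 − 50·1933)/1348 = 609/337; q = (4·1933 − 50·103)/1348 = 1291/674.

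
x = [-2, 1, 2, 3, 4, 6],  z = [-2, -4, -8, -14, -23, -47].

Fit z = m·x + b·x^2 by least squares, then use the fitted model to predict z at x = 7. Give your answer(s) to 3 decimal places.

Compute the Gram sums: Σx·x = 70, Σx·x^2 = 308, Σx^2·x^2 = 1666.
And Σx·z = -432, Σx^2·z = -2230.
det = 70·1666 − 308² = 21756.
m = ((-432)·1666 − 308·(-2230))/21756 = -1174/777; b = (70·(-2230) − 308·(-432))/21756 = -823/777.
At x = 7: ẑ = (-1174/777)·(7) + (-823/777)·(49) = -6935/111.

ẑ = -62.477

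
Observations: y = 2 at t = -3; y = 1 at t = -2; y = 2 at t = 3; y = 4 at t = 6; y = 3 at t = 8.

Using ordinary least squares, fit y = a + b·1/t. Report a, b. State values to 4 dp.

a = 2.4856, b = 2.0548

XᵀX·[a, b]ᵀ = Xᵀy reads: 5·a + (-5/24)·b = 12;  (-5/24)·a + (33/64)·b = 13/24.
Determinant 5·(33/64) − (-5/24)² = 365/144.
a = (12·(33/64) − (-5/24)·(13/24))/(365/144) = 3629/1460; b = (5·(13/24) − (-5/24)·12)/(365/144) = 150/73.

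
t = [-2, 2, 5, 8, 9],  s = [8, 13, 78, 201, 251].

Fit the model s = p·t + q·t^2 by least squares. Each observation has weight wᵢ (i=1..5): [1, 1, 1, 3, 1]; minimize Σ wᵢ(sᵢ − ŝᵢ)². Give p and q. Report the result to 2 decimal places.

Sums needed: Σwᵢ·t·t = 306, Σwᵢ·t·t^2 = 2390, Σwᵢ·t^2·t^2 = 19506.
And Σwᵢ·t·s = 7483, Σwᵢ·t^2·s = 60957.
Normal equations: [[306, 2390]; [2390, 19506]]·[p, q]ᵀ = [7483, 60957]ᵀ.
Eliminating q: 19506·(row 1) − 2390·(row 2) gives 256736·p = 19506·7483 − 2390·60957 = 276168, so p = 34521/32092.
Then q = (60957 − 2390·(34521/32092))/19506 = 96059/32092.

p = 1.08, q = 2.99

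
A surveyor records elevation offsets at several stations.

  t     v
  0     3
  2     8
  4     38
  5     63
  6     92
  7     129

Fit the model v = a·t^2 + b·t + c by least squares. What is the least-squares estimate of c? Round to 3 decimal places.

c = 2.894

Forming XᵀX = [[4594, 756, 130]; [756, 130, 24]; [130, 24, 6]] and Xᵀv = [11848, 1938, 333]ᵀ gives XᵀX·[a, b, c]ᵀ = Xᵀv.
Row-reducing yields a = 21759/7100, b = -12243/3550, c = 20549/7100.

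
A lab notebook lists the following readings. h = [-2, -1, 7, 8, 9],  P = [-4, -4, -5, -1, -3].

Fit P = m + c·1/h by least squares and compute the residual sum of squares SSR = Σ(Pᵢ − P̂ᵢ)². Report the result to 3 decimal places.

SSR = 8.214

With design matrix A, AᵀA = [[5, -565/504]; [-565/504, 329809/254016]] and AᵀP = [-17, 811/168]ᵀ.
Δ = 5·(329809/254016) − (-565/504)² = 332455/63504.
m = ((-17)·(329809/254016) − (-565/504)·(811/168))/(332455/63504) = -1058027/332455; c = (5·(811/168) − (-565/504)·(-17))/(332455/63504) = 64512/66491.
Residuals: -110513/332455, 50767/332455, -650328/332455, 685252/332455, 24822/332455; SSR = 2730906/332455.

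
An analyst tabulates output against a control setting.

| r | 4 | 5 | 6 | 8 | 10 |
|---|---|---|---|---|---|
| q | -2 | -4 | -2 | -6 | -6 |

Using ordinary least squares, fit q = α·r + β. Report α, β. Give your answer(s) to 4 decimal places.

α = -0.6897, β = 0.5517

Sums needed: Σr·r = 241, Σr = 33, Σ1 = 5.
And Σr·q = -148, Σq = -20.
Normal equations: [[241, 33]; [33, 5]]·[α, β]ᵀ = [-148, -20]ᵀ.
Determinant 241·5 − 33² = 116.
α = ((-148)·5 − 33·(-20))/116 = -20/29; β = (241·(-20) − 33·(-148))/116 = 16/29.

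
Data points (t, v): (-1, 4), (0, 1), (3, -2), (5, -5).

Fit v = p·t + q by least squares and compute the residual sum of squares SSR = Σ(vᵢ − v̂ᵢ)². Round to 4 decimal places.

SSR = 1.3846

From the data, Σt·t = 35, Σt = 7, Σ1 = 4.
Right-hand side: Σt·v = -35, Σv = -2.
So XᵀX·[p, q]ᵀ = Xᵀv: [[35, 7]; [7, 4]]·[p, q]ᵀ = [-35, -2]ᵀ.
Eliminating q: 4·(row 1) − 7·(row 2) gives 91·p = 4·(-35) − 7·(-2) = -126, so p = -18/13.
Then q = ((-2) − 7·(-18/13))/4 = 25/13.
Residuals: 9/13, -12/13, 3/13, 0; SSR = 18/13.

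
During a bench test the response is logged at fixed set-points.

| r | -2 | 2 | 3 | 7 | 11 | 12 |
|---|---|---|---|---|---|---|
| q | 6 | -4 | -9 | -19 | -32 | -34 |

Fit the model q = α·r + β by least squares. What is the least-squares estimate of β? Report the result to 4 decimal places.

Normal-equation sums: Σr·r = 331, Σr = 33, Σ1 = 6.
For Mᵀq: Σr·q = -940, Σq = -92.
Determinant 331·6 − 33² = 897.
α = ((-940)·6 − 33·(-92))/897 = -868/299; β = (331·(-92) − 33·(-940))/897 = 568/897.

β = 0.6332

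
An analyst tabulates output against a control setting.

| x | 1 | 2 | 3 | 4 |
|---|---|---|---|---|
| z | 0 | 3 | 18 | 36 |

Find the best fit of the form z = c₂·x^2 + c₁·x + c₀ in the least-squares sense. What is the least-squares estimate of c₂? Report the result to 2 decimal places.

The normal equations are: 354·c₂ + 100·c₁ + 30·c₀ = 750;  100·c₂ + 30·c₁ + 10·c₀ = 204;  30·c₂ + 10·c₁ + 4·c₀ = 57.
(Σx^2·x^2 = 354, Σx^2·x = 100, Σx^2 = 30, Σx·x = 30, Σx = 10, Σ1 = 4, Σx^2·z = 750, Σx·z = 204, Σz = 57.)
Inverting the 3×3 Gram matrix, [c₂, c₁, c₀]ᵀ = [15/4, -129/20, 9/4]ᵀ.

c₂ = 3.75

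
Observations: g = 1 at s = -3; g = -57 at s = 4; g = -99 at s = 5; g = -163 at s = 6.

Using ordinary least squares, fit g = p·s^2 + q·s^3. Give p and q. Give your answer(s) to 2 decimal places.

Compute the Gram sums: Σs^2·s^2 = 2258, Σs^2·s^3 = 11682, Σs^3·s^3 = 67106.
Right-hand side: Σs^2·g = -9246, Σs^3·g = -51258.
Normal equations: [[2258, 11682]; [11682, 67106]]·[p, q]ᵀ = [-9246, -51258]ᵀ.
det = 2258·67106 − 11682² = 15056224.
p = ((-9246)·67106 − 11682·(-51258))/15056224 = -2708265/1882028; q = (2258·(-51258) − 11682·(-9246))/15056224 = -966099/1882028.

p = -1.44, q = -0.51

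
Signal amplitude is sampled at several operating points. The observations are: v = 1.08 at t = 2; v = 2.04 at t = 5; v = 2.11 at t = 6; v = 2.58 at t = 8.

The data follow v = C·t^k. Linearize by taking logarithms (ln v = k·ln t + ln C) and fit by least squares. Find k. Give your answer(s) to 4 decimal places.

k = 0.6272

With ln vᵢ as the transformed response and ln tᵢ as the regressor:
Σln t = 6.1738, Σ(ln t)² = 10.6052, Σln v = 2.4844, Σln t·ln v = 4.5096.
Equations: 10.6052·k + 6.1738·ln C = 4.5096;  6.1738·k + 4·ln C = 2.4844.
Slope k = (n·Σln t·ln v − Σln t·Σln v)/(n·Σ(ln t)² − (Σln t)²) = (4·4.5096 − 6.1738·2.4844)/4.3053 = 0.62717; ln C = (Σln v − k·Σln t)/n = -0.34691.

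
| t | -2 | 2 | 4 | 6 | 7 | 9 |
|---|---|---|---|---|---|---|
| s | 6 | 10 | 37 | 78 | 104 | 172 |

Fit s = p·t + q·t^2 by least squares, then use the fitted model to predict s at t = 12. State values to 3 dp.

From the data, Σt·t = 190, Σt·t^2 = 1352, Σt^2·t^2 = 10546.
Moment sums: Σt·s = 2900, Σt^2·s = 22492.
Normal equations: [[190, 1352]; [1352, 10546]]·[p, q]ᵀ = [2900, 22492]ᵀ.
det = 190·10546 − 1352² = 175836.
p = (2900·10546 − 1352·22492)/175836 = 14518/14653; q = (190·22492 − 1352·2900)/175836 = 29390/14653.
At t = 12: ŝ = (14518/14653)·(12) + (29390/14653)·(144) = 4406376/14653.

ŝ = 300.715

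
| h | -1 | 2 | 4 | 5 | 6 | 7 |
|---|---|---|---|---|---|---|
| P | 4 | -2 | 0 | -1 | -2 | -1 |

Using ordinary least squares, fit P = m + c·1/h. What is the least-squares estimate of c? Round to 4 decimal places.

Setting ∂/∂m … = 0 gives: 6·m + (109/420)·c = -2;  (109/420)·m + (247081/176400)·c = -596/105.
(Σ1 = 6, Σ1/h = 109/420, Σ1/h·1/h = 247081/176400, ΣP = -2, Σ1/h·P = -596/105.)
Eliminating c: (247081/176400)·(row 1) − (109/420)·(row 2) gives (294121/35280)·m = (247081/176400)·(-2) − (109/420)·(-596/105) = -13017/9800, so m = -234306/1470605.
Then c = ((-596/105) − (109/420)·(-234306/1470605))/(247081/176400) = -1183224/294121.

c = -4.0229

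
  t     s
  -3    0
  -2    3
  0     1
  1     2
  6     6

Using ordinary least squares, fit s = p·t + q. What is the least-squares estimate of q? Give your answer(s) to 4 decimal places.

With design matrix A, AᵀA = [[50, 2]; [2, 5]] and Aᵀs = [32, 12]ᵀ.
det = 50·5 − 2² = 246.
p = (32·5 − 2·12)/246 = 68/123; q = (50·12 − 2·32)/246 = 268/123.

q = 2.1789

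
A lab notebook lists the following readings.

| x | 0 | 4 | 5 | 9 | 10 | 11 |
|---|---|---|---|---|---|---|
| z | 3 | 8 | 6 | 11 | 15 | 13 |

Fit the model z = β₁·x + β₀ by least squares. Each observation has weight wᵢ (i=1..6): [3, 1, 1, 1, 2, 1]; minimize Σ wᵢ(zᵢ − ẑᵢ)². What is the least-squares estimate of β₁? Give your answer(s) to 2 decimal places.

AᵀWA·[β₁, β₀]ᵀ = AᵀWz reads: 443·β₁ + 49·β₀ = 604;  49·β₁ + 9·β₀ = 77.
Δ = 443·9 − 49² = 1586.
β₁ = (604·9 − 49·77)/1586 = 1663/1586; β₀ = (443·77 − 49·604)/1586 = 4515/1586.

β₁ = 1.05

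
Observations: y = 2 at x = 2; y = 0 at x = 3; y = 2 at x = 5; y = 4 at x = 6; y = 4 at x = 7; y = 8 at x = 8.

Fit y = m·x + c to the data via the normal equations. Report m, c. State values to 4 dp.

m = 0.9938, c = -1.8012

Sums needed: Σx·x = 187, Σx = 31, Σ1 = 6.
For Aᵀy: Σx·y = 130, Σy = 20.
So AᵀA·[m, c]ᵀ = Aᵀy: [[187, 31]; [31, 6]]·[m, c]ᵀ = [130, 20]ᵀ.
Determinant 187·6 − 31² = 161.
m = (130·6 − 31·20)/161 = 160/161; c = (187·20 − 31·130)/161 = -290/161.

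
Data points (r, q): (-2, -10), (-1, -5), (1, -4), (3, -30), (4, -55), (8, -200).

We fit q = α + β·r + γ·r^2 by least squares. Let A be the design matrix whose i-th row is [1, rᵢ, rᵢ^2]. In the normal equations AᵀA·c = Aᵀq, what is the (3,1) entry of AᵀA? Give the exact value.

95

Row 3 ↔ basis r^2, column 1 ↔ basis 1, so (AᵀA)_{3,1} = Σᵢ r^2 = (4)·(1) + (1)·(1) + (1)·(1) + (9)·(1) + (16)·(1) + (64)·(1) = 95.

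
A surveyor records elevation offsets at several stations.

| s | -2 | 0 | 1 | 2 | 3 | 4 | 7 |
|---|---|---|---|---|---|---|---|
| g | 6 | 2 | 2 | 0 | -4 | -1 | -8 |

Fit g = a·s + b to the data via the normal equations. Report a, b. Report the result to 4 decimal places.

a = -1.4860, b = 2.7556

Forming AᵀA = [[83, 15]; [15, 7]] and Aᵀg = [-82, -3]ᵀ gives AᵀA·[a, b]ᵀ = Aᵀg.
Δ = 83·7 − 15² = 356.
a = ((-82)·7 − 15·(-3))/356 = -529/356; b = (83·(-3) − 15·(-82))/356 = 981/356.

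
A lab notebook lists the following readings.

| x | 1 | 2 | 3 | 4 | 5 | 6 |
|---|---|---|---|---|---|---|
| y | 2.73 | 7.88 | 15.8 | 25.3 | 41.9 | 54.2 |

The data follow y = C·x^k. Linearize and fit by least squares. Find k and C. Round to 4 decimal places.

Let Y = ln y. Fitting Y = k·ln x + ln C by least squares:
Sums: Σln x = 6.5793, Σ(ln x)² = 9.4099, Σln y = 16.7874, Σln x·ln y = 22.1075.
Normal system: [[9.4099, 6.5793]; [6.5793, 6]]·[k, ln C]ᵀ = [22.1075, 16.7874]ᵀ.
Solving (det = 13.1729): k = 1.68503, ln C = 0.95020, so C = exp(0.95020) = 2.58623.

k = 1.6850, C = 2.5862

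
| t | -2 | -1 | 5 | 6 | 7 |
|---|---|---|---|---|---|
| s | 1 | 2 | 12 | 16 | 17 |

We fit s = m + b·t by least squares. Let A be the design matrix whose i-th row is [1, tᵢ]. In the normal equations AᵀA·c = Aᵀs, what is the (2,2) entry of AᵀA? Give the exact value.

Row 2 ↔ basis t, column 2 ↔ basis t, so (AᵀA)_{2,2} = Σᵢ (t)·(t) = (-2)·(-2) + (-1)·(-1) + (5)·(5) + (6)·(6) + (7)·(7) = 115.

115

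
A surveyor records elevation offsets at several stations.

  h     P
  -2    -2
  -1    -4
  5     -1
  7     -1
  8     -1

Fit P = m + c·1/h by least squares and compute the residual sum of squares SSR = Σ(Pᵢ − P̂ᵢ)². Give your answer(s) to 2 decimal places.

SSR = 0.37

Entries of XᵀX: Σ1 = 5, Σ1/h = -289/280, Σ1/h·1/h = 103961/78400.
And ΣP = -9, Σ1/h·P = 1269/280.
XᵀX·[m, c]ᵀ = XᵀP becomes [[5, -289/280]; [-289/280, 103961/78400]]·[m, c]ᵀ = [-9, 1269/280]ᵀ.
Determinant 5·(103961/78400) − (-289/280)² = 109071/19600.
m = ((-9)·(103961/78400) − (-289/280)·(1269/280))/(109071/19600) = -15803/12119; c = (5·(1269/280) − (-289/280)·(-9))/(109071/19600) = 29120/12119.
Residuals: 6125/12119, -3553/12119, -2140/12119, -476/12119, 44/12119; SSR = 4534/12119.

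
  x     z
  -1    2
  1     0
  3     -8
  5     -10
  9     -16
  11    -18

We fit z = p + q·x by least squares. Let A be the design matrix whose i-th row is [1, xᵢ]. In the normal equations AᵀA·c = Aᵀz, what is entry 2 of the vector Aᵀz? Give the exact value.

Entry 2 ↔ basis x, so (Aᵀz)_{2} = Σᵢ (x)·zᵢ = (-1)·(2) + (1)·(0) + (3)·(-8) + (5)·(-10) + (9)·(-16) + (11)·(-18) = -418.

-418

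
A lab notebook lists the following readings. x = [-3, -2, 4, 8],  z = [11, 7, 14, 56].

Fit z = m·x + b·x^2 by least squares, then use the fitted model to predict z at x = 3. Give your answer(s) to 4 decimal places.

ẑ = 6.4549

Entries of AᵀA: Σx·x = 93, Σx·x^2 = 541, Σx^2·x^2 = 4449.
For Aᵀz: Σx·z = 457, Σx^2·z = 3935.
AᵀA·[m, b]ᵀ = Aᵀz becomes [[93, 541]; [541, 4449]]·[m, b]ᵀ = [457, 3935]ᵀ.
det = 93·4449 − 541² = 121076.
m = (457·4449 − 541·3935)/121076 = -47821/60538; b = (93·3935 − 541·457)/121076 = 59359/60538.
At x = 3: ẑ = (-47821/60538)·(3) + (59359/60538)·(9) = 195384/30269.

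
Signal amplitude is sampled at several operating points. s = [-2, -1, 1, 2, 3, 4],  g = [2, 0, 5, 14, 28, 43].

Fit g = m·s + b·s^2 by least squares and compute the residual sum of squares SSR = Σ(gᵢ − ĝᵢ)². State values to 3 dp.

Compute the Gram sums: Σs·s = 35, Σs·s^2 = 91, Σs^2·s^2 = 371.
And Σs·g = 285, Σs^2·g = 1009.
Normal equations: [[35, 91]; [91, 371]]·[m, b]ᵀ = [285, 1009]ᵀ.
Eliminating b: 371·(row 1) − 91·(row 2) gives 4704·m = 371·285 − 91·1009 = 13916, so m = 71/24.
Then b = (1009 − 91·(71/24))/371 = 335/168.
Residuals: -5/84, 27/28, 1/21, 3/28, 33/28, -31/42; SSR = 121/42.

SSR = 2.881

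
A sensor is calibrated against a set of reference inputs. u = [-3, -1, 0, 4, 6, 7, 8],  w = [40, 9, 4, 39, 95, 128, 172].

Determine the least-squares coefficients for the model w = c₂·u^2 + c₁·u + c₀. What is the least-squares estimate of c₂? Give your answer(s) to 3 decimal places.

Sums needed: Σu^2·u^2 = 8131, Σu^2·u = 1107, Σu^2 = 175, Σu·u = 175, Σu = 21, Σ1 = 7.
Right-hand side: Σu^2·w = 21693, Σu·w = 2869, Σw = 487.
Normal equations: [[8131, 1107, 175]; [1107, 175, 21]; [175, 21, 7]]·[c₂, c₁, c₀]ᵀ = [21693, 2869, 487]ᵀ.
Inverting the 3×3 Gram matrix, [c₂, c₁, c₀]ᵀ = [61640/20487, -20919/6829, 508066/143409]ᵀ.

c₂ = 3.009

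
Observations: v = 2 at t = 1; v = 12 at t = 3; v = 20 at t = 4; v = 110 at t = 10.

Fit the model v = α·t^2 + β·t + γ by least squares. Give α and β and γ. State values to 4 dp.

α = 1.0000, β = 1.0000, γ = 0.0000

Entries of MᵀM: Σt^2·t^2 = 10338, Σt^2·t = 1092, Σt^2 = 126, Σt·t = 126, Σt = 18, Σ1 = 4.
Right-hand side: Σt^2·v = 11430, Σt·v = 1218, Σv = 144.
Row-reducing yields α = 1, β = 1, γ = 0.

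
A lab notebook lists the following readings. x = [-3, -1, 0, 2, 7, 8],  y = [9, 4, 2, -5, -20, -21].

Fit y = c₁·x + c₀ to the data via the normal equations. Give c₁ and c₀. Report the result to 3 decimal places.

Compute the Gram sums: Σx·x = 127, Σx = 13, Σ1 = 6.
For Aᵀy: Σx·y = -349, Σy = -31.
Eliminating c₀: 6·(row 1) − 13·(row 2) gives 593·c₁ = 6·(-349) − 13·(-31) = -1691, so c₁ = -1691/593.
Then c₀ = ((-31) − 13·(-1691/593))/6 = 600/593.

c₁ = -2.852, c₀ = 1.012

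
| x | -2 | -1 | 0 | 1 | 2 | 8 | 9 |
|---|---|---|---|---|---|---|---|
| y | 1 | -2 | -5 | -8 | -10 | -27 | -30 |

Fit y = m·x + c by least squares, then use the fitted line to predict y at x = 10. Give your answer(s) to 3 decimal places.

Forming AᵀA = [[155, 17]; [17, 7]] and Aᵀy = [-514, -81]ᵀ gives AᵀA·[m, c]ᵀ = Aᵀy.
Δ = 155·7 − 17² = 796.
m = ((-514)·7 − 17·(-81))/796 = -2221/796; c = (155·(-81) − 17·(-514))/796 = -3817/796.
At x = 10: ŷ = (-2221/796)·(10) + (-3817/796)·(1) = -26027/796.

ŷ = -32.697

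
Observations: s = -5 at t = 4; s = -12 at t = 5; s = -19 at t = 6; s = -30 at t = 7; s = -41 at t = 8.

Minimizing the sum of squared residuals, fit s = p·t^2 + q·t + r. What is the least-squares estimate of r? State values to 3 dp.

r = 3.457

Normal-equation sums: Σt^2·t^2 = 8674, Σt^2·t = 1260, Σt^2 = 190, Σt·t = 190, Σt = 30, Σ1 = 5.
For Xᵀs: Σt^2·s = -5158, Σt·s = -732, Σs = -107.
Normal equations: [[8674, 1260, 190]; [1260, 190, 30]; [190, 30, 5]]·[p, q, r]ᵀ = [-5158, -732, -107]ᵀ.
Row-reducing yields p = -6/7, q = 9/7, r = 121/35.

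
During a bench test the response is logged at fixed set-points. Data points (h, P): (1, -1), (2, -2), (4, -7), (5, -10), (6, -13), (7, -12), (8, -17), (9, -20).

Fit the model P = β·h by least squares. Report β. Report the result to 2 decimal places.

Entries of AᵀA: Σh·h = 276.
And Σh·P = -561.
Normal equations: [[276]]·[β]ᵀ = [-561]ᵀ.
β = (-561)/276 = -2.03261.

β = -2.03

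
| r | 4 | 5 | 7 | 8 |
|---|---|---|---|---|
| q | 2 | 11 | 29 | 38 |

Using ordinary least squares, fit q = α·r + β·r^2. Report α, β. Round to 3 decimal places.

Setting ∂/∂α … = 0 gives: 154·α + 1044·β = 570;  1044·α + 7378·β = 4160.
(Σr·r = 154, Σr·r^2 = 1044, Σr^2·r^2 = 7378, Σr·q = 570, Σr^2·q = 4160.)
Δ = 154·7378 − 1044² = 46276.
α = (570·7378 − 1044·4160)/46276 = -34395/11569; β = (154·4160 − 1044·570)/46276 = 11390/11569.

α = -2.973, β = 0.985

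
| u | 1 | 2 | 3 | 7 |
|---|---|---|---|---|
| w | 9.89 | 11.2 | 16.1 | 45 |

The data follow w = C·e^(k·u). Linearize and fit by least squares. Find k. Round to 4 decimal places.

Taking logs, ln w = k·u + ln C, so regress ln w on u.
Σu = 13.0000, Σ(u)² = 63.0000, Σln w = 11.2929, Σu·ln w = 42.1064.
Equations: 63.0000·k + 13.0000·ln C = 42.1064;  13.0000·k + 4·ln C = 11.2929.
Slope k = (n·Σu·ln w − Σu·Σln w)/(n·Σ(u)² − (Σu)²) = (4·42.1064 − 13.0000·11.2929)/83.0000 = 0.26046; ln C = (Σln w − k·Σu)/n = 1.97675.

k = 0.2605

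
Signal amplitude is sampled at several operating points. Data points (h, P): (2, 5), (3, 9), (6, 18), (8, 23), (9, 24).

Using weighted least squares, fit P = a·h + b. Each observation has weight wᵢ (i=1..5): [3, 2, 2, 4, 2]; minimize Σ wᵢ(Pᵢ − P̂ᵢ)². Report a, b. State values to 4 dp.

Sums needed: Σwᵢ·h·h = 520, Σwᵢ·h = 74, Σwᵢ·1 = 13.
For AᵀWP: Σwᵢ·h·P = 1468, Σwᵢ·P = 209.
Determinant 520·13 − 74² = 1284.
a = (1468·13 − 74·209)/1284 = 603/214; b = (520·209 − 74·1468)/1284 = 4/107.

a = 2.8178, b = 0.0374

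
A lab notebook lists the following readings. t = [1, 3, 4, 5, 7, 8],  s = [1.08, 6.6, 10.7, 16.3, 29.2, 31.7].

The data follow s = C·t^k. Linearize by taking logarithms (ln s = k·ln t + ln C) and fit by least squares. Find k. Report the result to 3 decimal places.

Taking logs, ln s = k·ln t + ln C, so regress ln s on ln t.
Sums: Σln t = 8.1197, Σ(ln t)² = 13.8297, Σln s = 13.9559, Σln t·ln s = 23.6043.
Normal system: [[13.8297, 8.1197]; [8.1197, 6]]·[k, ln C]ᵀ = [23.6043, 13.9559]ᵀ.
Δ = 13.8297·6 − (8.1197)² = 17.0487; k = (23.6043·6 − 8.1197·13.9559)/17.0487 = 1.66040, ln C = (13.8297·13.9559 − 8.1197·23.6043)/17.0487 = 0.07900.

k = 1.660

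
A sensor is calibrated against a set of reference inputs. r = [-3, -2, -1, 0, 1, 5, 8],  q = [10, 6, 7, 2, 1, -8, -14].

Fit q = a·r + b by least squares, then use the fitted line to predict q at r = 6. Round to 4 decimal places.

q̂ = -9.9036

The normal equations are: 104·a + 8·b = -200;  8·a + 7·b = 4.
Eliminating b: 7·(row 1) − 8·(row 2) gives 664·a = 7·(-200) − 8·4 = -1432, so a = -179/83.
Then b = (4 − 8·(-179/83))/7 = 252/83.
At r = 6: q̂ = (-179/83)·(6) + (252/83)·(1) = -822/83.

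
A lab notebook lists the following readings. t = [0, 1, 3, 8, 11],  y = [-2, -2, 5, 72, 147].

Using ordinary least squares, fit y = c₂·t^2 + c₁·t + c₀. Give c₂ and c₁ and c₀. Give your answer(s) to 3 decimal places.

c₂ = 1.418, c₁ = -2.096, c₀ = -1.654

From the data, Σt^2·t^2 = 18819, Σt^2·t = 1871, Σt^2 = 195, Σt·t = 195, Σt = 23, Σ1 = 5.
And Σt^2·y = 22438, Σt·y = 2206, Σy = 220.
XᵀX·[c₂, c₁, c₀]ᵀ = Xᵀy becomes [[18819, 1871, 195]; [1871, 195, 23]; [195, 23, 5]]·[c₂, c₁, c₀]ᵀ = [22438, 2206, 220]ᵀ.
Solving the 3×3 system (Gaussian elimination) gives c₂ = 22868/16129, c₁ = -33805/16129, c₀ = -26673/16129.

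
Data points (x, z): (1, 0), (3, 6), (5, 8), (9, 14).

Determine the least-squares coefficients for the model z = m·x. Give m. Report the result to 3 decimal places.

m = 1.586

Normal-equation sums: Σx·x = 116.
Moment sums: Σx·z = 184.
MᵀM·[m]ᵀ = Mᵀz becomes [[116]]·[m]ᵀ = [184]ᵀ.
m = 184/116 = 1.58621.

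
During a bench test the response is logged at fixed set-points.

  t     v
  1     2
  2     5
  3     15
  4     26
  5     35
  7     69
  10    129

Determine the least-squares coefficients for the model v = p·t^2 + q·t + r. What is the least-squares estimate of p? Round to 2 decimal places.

p = 1.05

Setting ∂/∂p … = 0 gives: 13380·p + 1568·q + 204·r = 17729;  1568·p + 204·q + 32·r = 2109;  204·p + 32·q + 7·r = 281.
Row-reducing yields p = 46761/44324, q = 118319/44324, r = -31086/11081.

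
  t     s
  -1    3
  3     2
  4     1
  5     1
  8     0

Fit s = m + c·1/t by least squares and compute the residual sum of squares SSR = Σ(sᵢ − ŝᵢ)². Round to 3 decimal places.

SSR = 2.691

Setting ∂/∂m … = 0 gives: 5·m + (-11/120)·c = 7;  (-11/120)·m + (17701/14400)·c = -113/60.
Determinant 5·(17701/14400) − (-11/120)² = 1381/225.
m = (7·(17701/14400) − (-11/120)·(-113/60))/(1381/225) = 121421/88384; c = (5·(-113/60) − (-11/120)·7)/(1381/225) = -15795/11048.
Residuals: 17371/88384, 97467/88384, -1447/88384, -7765/88384, -52813/44192; SSR = 237835/88384.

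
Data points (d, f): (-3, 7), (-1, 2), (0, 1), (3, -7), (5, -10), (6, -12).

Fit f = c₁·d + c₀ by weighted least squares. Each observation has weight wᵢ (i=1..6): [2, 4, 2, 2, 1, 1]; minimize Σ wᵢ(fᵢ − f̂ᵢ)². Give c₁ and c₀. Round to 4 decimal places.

With design matrix X, XᵀWX = [[101, 7]; [7, 12]] and XᵀWf = [-214, -12]ᵀ.
Eliminating c₀: 12·(row 1) − 7·(row 2) gives 1163·c₁ = 12·(-214) − 7·(-12) = -2484, so c₁ = -2484/1163.
Then c₀ = ((-12) − 7·(-2484/1163))/12 = 286/1163.

c₁ = -2.1359, c₀ = 0.2459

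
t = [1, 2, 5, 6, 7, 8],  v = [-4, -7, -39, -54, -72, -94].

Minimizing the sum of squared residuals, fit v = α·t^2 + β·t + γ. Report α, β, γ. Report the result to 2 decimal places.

Compute the Gram sums: Σt^2·t^2 = 8435, Σt^2·t = 1205, Σt^2 = 179, Σt·t = 179, Σt = 29, Σ1 = 6.
And Σt^2·v = -12495, Σt·v = -1793, Σv = -270.
Solving the 3×3 system (Gaussian elimination) gives α = -2468/1761, β = -532/1761, γ = -1015/587.

α = -1.40, β = -0.30, γ = -1.73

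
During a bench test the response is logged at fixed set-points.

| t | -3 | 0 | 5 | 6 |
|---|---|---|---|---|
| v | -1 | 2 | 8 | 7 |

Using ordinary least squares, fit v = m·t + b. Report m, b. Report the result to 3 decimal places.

m = 0.981, b = 2.037

Entries of MᵀM: Σt·t = 70, Σt = 8, Σ1 = 4.
Right-hand side: Σt·v = 85, Σv = 16.
So MᵀM·[m, b]ᵀ = Mᵀv: [[70, 8]; [8, 4]]·[m, b]ᵀ = [85, 16]ᵀ.
Eliminating b: 4·(row 1) − 8·(row 2) gives 216·m = 4·85 − 8·16 = 212, so m = 53/54.
Then b = (16 − 8·(53/54))/4 = 55/27.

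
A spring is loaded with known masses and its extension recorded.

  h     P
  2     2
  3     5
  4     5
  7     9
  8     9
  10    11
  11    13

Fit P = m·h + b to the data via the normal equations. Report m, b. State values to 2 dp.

Normal-equation sums: Σh·h = 363, Σh = 45, Σ1 = 7.
For XᵀP: Σh·P = 427, ΣP = 54.
Normal equations: [[363, 45]; [45, 7]]·[m, b]ᵀ = [427, 54]ᵀ.
Δ = 363·7 − 45² = 516.
m = (427·7 − 45·54)/516 = 13/12; b = (363·54 − 45·427)/516 = 3/4.

m = 1.08, b = 0.75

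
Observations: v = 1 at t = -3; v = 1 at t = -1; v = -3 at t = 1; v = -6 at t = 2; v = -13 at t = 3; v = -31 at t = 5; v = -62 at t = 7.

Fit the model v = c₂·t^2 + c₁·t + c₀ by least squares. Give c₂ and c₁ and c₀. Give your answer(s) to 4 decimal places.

c₂ = -0.9538, c₁ = -2.1992, c₀ = 1.6084

AᵀA·[c₂, c₁, c₀]ᵀ = Aᵀv reads: 3206·c₂ + 476·c₁ + 98·c₀ = -3947;  476·c₂ + 98·c₁ + 14·c₀ = -647;  98·c₂ + 14·c₁ + 7·c₀ = -113.
(Σt^2·t^2 = 3206, Σt^2·t = 476, Σt^2 = 98, Σt·t = 98, Σt = 14, Σ1 = 7, Σt^2·v = -3947, Σt·v = -647, Σv = -113.)
Row-reducing yields c₂ = -227/238, c₁ = -2617/1190, c₀ = 957/595.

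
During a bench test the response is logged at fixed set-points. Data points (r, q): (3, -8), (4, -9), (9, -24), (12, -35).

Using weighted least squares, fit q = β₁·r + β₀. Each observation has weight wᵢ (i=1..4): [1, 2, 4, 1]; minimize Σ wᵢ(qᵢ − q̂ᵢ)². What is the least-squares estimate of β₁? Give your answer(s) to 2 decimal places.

β₁ = -3.01

The normal equations are: 509·β₁ + 59·β₀ = -1380;  59·β₁ + 8·β₀ = -157.
Δ = 509·8 − 59² = 591.
β₁ = ((-1380)·8 − 59·(-157))/591 = -1777/591; β₀ = (509·(-157) − 59·(-1380))/591 = 1507/591.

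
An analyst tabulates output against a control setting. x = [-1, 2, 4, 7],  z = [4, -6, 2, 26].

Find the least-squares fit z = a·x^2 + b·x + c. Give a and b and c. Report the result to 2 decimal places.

From the data, Σx^2·x^2 = 2674, Σx^2·x = 414, Σx^2 = 70, Σx·x = 70, Σx = 12, Σ1 = 4.
Right-hand side: Σx^2·z = 1286, Σx·z = 174, Σz = 26.
AᵀA·[a, b, c]ᵀ = Aᵀz becomes [[2674, 414, 70]; [414, 70, 12]; [70, 12, 4]]·[a, b, c]ᵀ = [1286, 174, 26]ᵀ.
Row-reducing yields a = 17/15, b = -338/85, c = -358/255.

a = 1.13, b = -3.98, c = -1.40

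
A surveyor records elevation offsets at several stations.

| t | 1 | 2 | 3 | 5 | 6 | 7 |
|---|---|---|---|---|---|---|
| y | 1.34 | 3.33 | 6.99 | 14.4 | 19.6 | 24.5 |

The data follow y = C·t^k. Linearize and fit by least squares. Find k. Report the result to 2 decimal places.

k = 1.51

Let Y = ln y. Fitting Y = k·ln t + ln C by least squares:
Over the data: Σln t = 7.1389, Σ(ln t)² = 11.2747, Σln y = 12.2816, Σln t·ln y = 18.8186.
Normal system: [[11.2747, 7.1389]; [7.1389, 6]]·[k, ln C]ᵀ = [18.8186, 12.2816]ᵀ.
Δ = 11.2747·6 − (7.1389)² = 16.6845; k = (18.8186·6 − 7.1389·12.2816)/16.6845 = 1.51248, ln C = (11.2747·12.2816 − 7.1389·18.8186)/16.6845 = 0.24736.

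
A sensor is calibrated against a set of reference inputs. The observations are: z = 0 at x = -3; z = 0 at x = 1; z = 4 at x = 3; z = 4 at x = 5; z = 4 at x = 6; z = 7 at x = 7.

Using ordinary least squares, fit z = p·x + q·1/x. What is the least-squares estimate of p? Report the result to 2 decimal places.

p = 0.86

Setting ∂/∂p … = 0 gives: 129·p + 6·q = 105;  6·p + (6421/4900)·q = 19/5.
Δ = 129·(6421/4900) − 6² = 651909/4900.
p = (105·(6421/4900) − 6·(19/5))/(651909/4900) = 187495/217303; q = (129·(19/5) − 6·105)/(651909/4900) = -228340/217303.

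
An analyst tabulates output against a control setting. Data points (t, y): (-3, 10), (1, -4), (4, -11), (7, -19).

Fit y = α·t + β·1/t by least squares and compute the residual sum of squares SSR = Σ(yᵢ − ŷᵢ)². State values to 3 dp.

SSR = 1.955

From the data, Σt·t = 75, Σt·1/t = 4, Σ1/t·1/t = 8425/7056.
For Xᵀy: Σt·y = -211, Σ1/t·y = -1075/84.
So XᵀX·[α, β]ᵀ = Xᵀy: [[75, 4]; [4, 8425/7056]]·[α, β]ᵀ = [-211, -1075/84]ᵀ.
det = 75·(8425/7056) − 4² = 172993/2352.
α = ((-211)·(8425/7056) − 4·(-1075/84))/(172993/2352) = -1416475/518979; β = (75·(-1075/84) − 4·(-211))/(172993/2352) = -272412/172993.
Residuals: 222651/172993, 157795/518979, 161440/518979, 171472/518979; SSR = 1014542/518979.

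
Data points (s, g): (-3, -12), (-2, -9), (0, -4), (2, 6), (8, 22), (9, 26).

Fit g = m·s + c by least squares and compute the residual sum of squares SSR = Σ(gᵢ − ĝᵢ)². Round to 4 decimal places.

SSR = 7.6366

The normal system MᵀM·[m, c]ᵀ = Mᵀg is [[162, 14]; [14, 6]]·[m, c]ᵀ = [476, 29]ᵀ.
Determinant 162·6 − 14² = 776.
m = (476·6 − 14·29)/776 = 1225/388; c = (162·29 − 14·476)/776 = -983/388.
Residuals: 1/194, -59/388, -569/388, 861/388, -281/388, 23/194; SSR = 2963/388.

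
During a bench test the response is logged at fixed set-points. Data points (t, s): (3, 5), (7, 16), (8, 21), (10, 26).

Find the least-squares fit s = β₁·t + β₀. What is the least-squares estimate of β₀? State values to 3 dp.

MᵀM·[β₁, β₀]ᵀ = Mᵀs reads: 222·β₁ + 28·β₀ = 555;  28·β₁ + 4·β₀ = 68.
Eliminating β₀: 4·(row 1) − 28·(row 2) gives 104·β₁ = 4·555 − 28·68 = 316, so β₁ = 79/26.
Then β₀ = (68 − 28·(79/26))/4 = -111/26.

β₀ = -4.269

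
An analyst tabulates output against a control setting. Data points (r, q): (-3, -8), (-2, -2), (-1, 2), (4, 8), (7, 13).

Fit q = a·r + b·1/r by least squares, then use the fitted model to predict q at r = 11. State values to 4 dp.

q̂ = 22.8439

Forming AᵀA = [[79, 5]; [5, 10189/7056]] and Aᵀq = [149, 116/21]ᵀ gives AᵀA·[a, b]ᵀ = Aᵀq.
det = 79·(10189/7056) − 5² = 628531/7056.
a = (149·(10189/7056) − 5·(116/21))/(628531/7056) = 1323281/628531; b = (79·(116/21) − 5·149)/(628531/7056) = -2177616/628531.
At r = 11: q̂ = (1323281/628531)·(11) + (-2177616/628531)·(1/11) = 157939385/6913841.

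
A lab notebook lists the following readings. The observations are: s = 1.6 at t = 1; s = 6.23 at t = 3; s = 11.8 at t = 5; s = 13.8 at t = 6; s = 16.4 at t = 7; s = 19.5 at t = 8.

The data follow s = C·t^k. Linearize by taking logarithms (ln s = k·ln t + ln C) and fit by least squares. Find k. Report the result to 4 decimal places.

k = 1.2001

Let Y = ln s. Fitting Y = k·ln t + ln C by least squares:
AᵀA = [[15.1183, 8.5252]; [8.5252, 6]], rhs = [22.3049, 13.1598]ᵀ  (here Σln t = 8.5252, Σ(ln t)² = 15.1183, Σln s = 13.1598, Σln t·ln s = 22.3049).
Slope k = (n·Σln t·ln s − Σln t·Σln s)/(n·Σ(ln t)² − (Σln t)²) = (6·22.3049 − 8.5252·13.1598)/18.0313 = 1.20010; ln C = (Σln s − k·Σln t)/n = 0.48813.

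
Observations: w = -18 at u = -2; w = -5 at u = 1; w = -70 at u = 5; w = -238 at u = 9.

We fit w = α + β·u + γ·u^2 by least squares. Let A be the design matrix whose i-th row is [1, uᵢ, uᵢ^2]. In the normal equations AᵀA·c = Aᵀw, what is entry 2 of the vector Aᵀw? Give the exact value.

-2461

Entry 2 ↔ basis u, so (Aᵀw)_{2} = Σᵢ (u)·wᵢ = (-2)·(-18) + (1)·(-5) + (5)·(-70) + (9)·(-238) = -2461.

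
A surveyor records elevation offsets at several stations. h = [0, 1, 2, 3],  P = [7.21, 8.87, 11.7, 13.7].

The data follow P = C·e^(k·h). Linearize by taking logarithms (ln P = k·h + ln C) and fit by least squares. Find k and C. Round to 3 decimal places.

k = 0.220, C = 7.231

Linearized form: ln P = k·h + ln C. From the 4 transformed points,
Σh = 6.0000, Σ(h)² = 14.0000, Σln P = 9.2351, Σh·ln P = 14.9540.
Equations: 14.0000·k + 6.0000·ln C = 14.9540;  6.0000·k + 4·ln C = 9.2351.
Solving (det = 20.0000): k = 0.22027, ln C = 1.97838, so C = exp(1.97838) = 7.23100.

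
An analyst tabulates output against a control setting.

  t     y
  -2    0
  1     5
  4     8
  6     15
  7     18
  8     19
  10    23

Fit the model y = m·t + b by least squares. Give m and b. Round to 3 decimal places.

Forming AᵀA = [[270, 34]; [34, 7]] and Aᵀy = [635, 88]ᵀ gives AᵀA·[m, b]ᵀ = Aᵀy.
Determinant 270·7 − 34² = 734.
m = (635·7 − 34·88)/734 = 1453/734; b = (270·88 − 34·635)/734 = 1085/367.

m = 1.980, b = 2.956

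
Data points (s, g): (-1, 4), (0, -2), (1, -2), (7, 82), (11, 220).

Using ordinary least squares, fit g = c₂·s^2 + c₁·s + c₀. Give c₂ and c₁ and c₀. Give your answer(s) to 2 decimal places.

Forming XᵀX = [[17044, 1674, 172]; [1674, 172, 18]; [172, 18, 5]] and Xᵀg = [30640, 2988, 302]ᵀ gives XᵀX·[c₂, c₁, c₀]ᵀ = Xᵀg.
Inverting the 3×3 Gram matrix, [c₂, c₁, c₀]ᵀ = [207456/100291, -262980/100291, -132182/100291]ᵀ.

c₂ = 2.07, c₁ = -2.62, c₀ = -1.32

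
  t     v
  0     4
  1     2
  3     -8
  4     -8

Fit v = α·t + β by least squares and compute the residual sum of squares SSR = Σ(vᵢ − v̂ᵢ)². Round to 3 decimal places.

Entries of MᵀM: Σt·t = 26, Σt = 8, Σ1 = 4.
Moment sums: Σt·v = -54, Σv = -10.
So MᵀM·[α, β]ᵀ = Mᵀv: [[26, 8]; [8, 4]]·[α, β]ᵀ = [-54, -10]ᵀ.
Δ = 26·4 − 8² = 40.
α = ((-54)·4 − 8·(-10))/40 = -17/5; β = (26·(-10) − 8·(-54))/40 = 43/10.
Residuals: -3/10, 11/10, -21/10, 13/10; SSR = 37/5.

SSR = 7.400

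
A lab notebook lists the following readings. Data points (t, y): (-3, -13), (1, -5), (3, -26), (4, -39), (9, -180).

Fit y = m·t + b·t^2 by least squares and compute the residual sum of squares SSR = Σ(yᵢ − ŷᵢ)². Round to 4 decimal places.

MᵀM·[m, b]ᵀ = Mᵀy reads: 116·m + 794·b = -1820;  794·m + 6980·b = -15560.
det = 116·6980 − 794² = 179244.
m = ((-1820)·6980 − 794·(-15560))/179244 = -29080/14937; b = (116·(-15560) − 794·(-1820))/179244 = -29990/14937.
Residuals: -3837/4979, -5205/4979, -10404/4979, 4539/4979, 750/4979; SSR = 34389/4979.

SSR = 6.9068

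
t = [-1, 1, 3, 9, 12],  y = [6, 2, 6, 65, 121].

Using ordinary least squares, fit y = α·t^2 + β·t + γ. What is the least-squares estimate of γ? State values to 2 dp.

MᵀM·[α, β, γ]ᵀ = Mᵀy reads: 27380·α + 2484·β + 236·γ = 22751;  2484·α + 236·β + 24·γ = 2051;  236·α + 24·β + 5·γ = 200.
(Σt^2·t^2 = 27380, Σt^2·t = 2484, Σt^2 = 236, Σt·t = 236, Σt = 24, Σ1 = 5, Σt^2·y = 22751, Σt·y = 2051, Σy = 200.)
Solving the 3×3 system (Gaussian elimination) gives α = 27877/28364, β = -13912/7091, γ = 3067/1013.

γ = 3.03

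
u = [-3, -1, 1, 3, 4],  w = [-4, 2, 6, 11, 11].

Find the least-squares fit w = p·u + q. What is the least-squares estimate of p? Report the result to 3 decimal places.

XᵀX·[p, q]ᵀ = Xᵀw reads: 36·p + 4·q = 93;  4·p + 5·q = 26.
Eliminating q: 5·(row 1) − 4·(row 2) gives 164·p = 5·93 − 4·26 = 361, so p = 361/164.
Then q = (26 − 4·(361/164))/5 = 141/41.

p = 2.201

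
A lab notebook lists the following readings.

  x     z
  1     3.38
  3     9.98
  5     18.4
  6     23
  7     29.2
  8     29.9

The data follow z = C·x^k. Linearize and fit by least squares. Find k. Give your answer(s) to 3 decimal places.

With ln zᵢ as the transformed response and ln xᵢ as the regressor:
Σln x = 8.5252, Σ(ln x)² = 15.1183, Σln z = 16.3383, Σln x·ln z = 26.4642.
Normal system: [[15.1183, 8.5252]; [8.5252, 6]]·[k, ln C]ᵀ = [26.4642, 16.3383]ᵀ.
Slope k = (n·Σln x·ln z − Σln x·Σln z)/(n·Σ(ln x)² − (Σln x)²) = (6·26.4642 − 8.5252·16.3383)/18.0313 = 1.08136; ln C = (Σln z − k·Σln x)/n = 1.18659.

k = 1.081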